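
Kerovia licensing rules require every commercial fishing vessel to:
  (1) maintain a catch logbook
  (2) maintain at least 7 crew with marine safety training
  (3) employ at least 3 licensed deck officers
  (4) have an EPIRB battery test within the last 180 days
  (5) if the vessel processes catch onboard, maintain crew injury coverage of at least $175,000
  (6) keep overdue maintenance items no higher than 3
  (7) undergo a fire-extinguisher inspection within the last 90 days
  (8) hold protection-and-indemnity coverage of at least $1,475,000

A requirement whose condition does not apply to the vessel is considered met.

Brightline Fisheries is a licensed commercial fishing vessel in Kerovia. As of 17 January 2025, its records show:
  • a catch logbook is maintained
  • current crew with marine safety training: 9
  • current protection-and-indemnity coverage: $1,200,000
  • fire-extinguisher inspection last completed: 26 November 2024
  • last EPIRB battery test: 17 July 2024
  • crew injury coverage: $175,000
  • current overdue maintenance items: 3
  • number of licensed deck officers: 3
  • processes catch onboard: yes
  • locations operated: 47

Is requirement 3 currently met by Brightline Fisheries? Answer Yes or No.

Yes

3. licensed deck officers 3 ≥ 3 → met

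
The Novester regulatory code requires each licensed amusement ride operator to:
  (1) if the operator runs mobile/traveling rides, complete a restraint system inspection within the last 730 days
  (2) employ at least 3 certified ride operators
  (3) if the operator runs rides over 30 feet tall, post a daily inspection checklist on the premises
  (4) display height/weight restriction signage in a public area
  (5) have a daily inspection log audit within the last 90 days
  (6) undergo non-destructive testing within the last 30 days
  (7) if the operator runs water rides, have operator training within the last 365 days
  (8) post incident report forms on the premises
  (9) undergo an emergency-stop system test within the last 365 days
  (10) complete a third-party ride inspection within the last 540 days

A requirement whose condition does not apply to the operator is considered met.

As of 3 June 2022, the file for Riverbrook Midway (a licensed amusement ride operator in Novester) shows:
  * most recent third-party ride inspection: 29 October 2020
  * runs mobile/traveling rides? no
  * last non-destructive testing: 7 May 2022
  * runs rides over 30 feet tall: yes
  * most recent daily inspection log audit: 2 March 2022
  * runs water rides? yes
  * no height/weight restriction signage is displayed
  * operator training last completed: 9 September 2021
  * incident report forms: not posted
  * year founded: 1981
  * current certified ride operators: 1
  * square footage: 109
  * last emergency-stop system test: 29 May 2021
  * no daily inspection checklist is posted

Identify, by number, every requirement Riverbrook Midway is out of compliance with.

2, 3, 4, 5, 8, 9, 10

1. condition 'runs mobile/traveling rides' does not hold → requirement n/a → met
2. certified ride operators 1 < 3 → not met
3. condition 'runs rides over 30 feet tall' holds; daily inspection checklist absent → not met
4. height/weight restriction signage absent → not met
5. daily inspection log audit 93 days ago vs limit 90 → not met
6. non-destructive testing 27 days ago vs limit 30 → met
7. condition 'runs water rides' holds; operator training 267 days ago vs limit 365 → met
8. incident report forms absent → not met
9. emergency-stop system test 370 days ago vs limit 365 → not met
10. third-party ride inspection 582 days ago vs limit 540 → not met
Not met: 2, 3, 4, 5, 8, 9, 10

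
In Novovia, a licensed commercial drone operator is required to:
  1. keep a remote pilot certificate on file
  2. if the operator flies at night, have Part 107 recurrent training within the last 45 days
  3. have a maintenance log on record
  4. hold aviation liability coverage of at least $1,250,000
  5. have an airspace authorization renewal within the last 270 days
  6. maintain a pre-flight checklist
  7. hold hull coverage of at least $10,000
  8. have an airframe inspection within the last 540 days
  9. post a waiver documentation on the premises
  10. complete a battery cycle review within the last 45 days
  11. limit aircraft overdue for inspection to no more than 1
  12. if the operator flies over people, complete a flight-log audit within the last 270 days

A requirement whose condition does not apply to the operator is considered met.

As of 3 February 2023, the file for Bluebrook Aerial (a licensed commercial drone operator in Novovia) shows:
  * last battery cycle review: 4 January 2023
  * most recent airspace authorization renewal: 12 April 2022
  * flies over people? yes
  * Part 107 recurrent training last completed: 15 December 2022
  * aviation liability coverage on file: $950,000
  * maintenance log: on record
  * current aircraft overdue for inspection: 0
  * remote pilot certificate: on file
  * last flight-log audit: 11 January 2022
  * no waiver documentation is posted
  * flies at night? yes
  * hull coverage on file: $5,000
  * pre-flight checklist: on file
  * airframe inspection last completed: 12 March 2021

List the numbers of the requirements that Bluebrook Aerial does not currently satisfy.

1. remote pilot certificate present → met
2. condition 'flies at night' holds; Part 107 recurrent training 50 days ago vs limit 45 → not met
3. maintenance log present → met
4. aviation liability coverage $950,000 < $1,250,000 → not met
5. airspace authorization renewal 297 days ago vs limit 270 → not met
6. pre-flight checklist present → met
7. hull coverage $5,000 < $10,000 → not met
8. airframe inspection 693 days ago vs limit 540 → not met
9. waiver documentation absent → not met
10. battery cycle review 30 days ago vs limit 45 → met
11. aircraft overdue for inspection 0 ≤ 1 → met
12. condition 'flies over people' holds; flight-log audit 388 days ago vs limit 270 → not met
Not met: 2, 4, 5, 7, 8, 9, 12

2, 4, 5, 7, 8, 9, 12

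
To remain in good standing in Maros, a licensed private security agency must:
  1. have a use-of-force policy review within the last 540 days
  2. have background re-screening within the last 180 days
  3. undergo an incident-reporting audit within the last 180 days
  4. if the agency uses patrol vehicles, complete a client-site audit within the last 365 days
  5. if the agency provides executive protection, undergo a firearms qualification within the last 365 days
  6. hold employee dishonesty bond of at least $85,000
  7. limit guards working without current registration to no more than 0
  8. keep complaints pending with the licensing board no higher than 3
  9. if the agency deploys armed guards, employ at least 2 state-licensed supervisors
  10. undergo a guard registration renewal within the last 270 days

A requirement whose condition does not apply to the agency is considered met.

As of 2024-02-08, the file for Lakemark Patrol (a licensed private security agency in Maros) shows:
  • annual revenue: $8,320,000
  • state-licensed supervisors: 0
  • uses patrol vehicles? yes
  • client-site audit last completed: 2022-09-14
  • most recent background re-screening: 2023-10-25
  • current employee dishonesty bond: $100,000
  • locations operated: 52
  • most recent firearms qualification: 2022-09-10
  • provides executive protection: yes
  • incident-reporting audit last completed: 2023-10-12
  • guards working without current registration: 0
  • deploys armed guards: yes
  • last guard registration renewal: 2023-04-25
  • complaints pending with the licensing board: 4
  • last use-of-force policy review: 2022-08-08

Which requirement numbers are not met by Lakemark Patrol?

1, 4, 5, 8, 9, 10

1. use-of-force policy review 549 days ago vs limit 540 → not met
2. background re-screening 106 days ago vs limit 180 → met
3. incident-reporting audit 119 days ago vs limit 180 → met
4. condition 'uses patrol vehicles' holds; client-site audit 512 days ago vs limit 365 → not met
5. condition 'provides executive protection' holds; firearms qualification 516 days ago vs limit 365 → not met
6. employee dishonesty bond $100,000 ≥ $85,000 → met
7. guards working without current registration 0 ≤ 0 → met
8. complaints pending with the licensing board 4 > 3 → not met
9. condition 'deploys armed guards' holds; state-licensed supervisors 0 < 2 → not met
10. guard registration renewal 289 days ago vs limit 270 → not met
Not met: 1, 4, 5, 8, 9, 10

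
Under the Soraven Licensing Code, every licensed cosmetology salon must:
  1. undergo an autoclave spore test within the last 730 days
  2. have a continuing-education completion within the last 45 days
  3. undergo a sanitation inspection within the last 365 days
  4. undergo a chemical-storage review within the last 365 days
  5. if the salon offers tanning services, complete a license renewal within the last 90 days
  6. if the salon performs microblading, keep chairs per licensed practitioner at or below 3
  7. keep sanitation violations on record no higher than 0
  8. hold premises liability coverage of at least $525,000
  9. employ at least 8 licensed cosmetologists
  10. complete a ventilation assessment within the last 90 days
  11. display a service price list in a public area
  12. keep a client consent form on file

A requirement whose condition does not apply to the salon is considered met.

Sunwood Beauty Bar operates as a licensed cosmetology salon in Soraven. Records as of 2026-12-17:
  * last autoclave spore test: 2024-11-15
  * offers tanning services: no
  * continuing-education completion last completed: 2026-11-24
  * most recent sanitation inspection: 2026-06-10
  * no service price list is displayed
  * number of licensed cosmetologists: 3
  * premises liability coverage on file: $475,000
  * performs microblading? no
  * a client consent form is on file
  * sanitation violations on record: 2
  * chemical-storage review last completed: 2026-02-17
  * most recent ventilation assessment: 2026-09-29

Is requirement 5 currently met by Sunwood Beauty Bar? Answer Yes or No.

Yes

5. condition 'offers tanning services' does not hold → requirement n/a → met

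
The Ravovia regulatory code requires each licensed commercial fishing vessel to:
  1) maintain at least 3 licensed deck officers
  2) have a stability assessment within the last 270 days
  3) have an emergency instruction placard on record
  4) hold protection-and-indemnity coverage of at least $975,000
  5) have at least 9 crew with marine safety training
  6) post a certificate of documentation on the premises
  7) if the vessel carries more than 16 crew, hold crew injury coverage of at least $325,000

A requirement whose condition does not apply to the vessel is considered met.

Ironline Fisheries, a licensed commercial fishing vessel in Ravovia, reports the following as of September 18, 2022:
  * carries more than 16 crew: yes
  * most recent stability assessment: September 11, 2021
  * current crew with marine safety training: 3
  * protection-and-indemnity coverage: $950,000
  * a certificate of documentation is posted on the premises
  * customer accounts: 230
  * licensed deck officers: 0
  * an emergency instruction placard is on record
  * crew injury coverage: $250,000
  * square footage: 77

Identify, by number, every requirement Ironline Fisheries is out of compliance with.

1. licensed deck officers 0 < 3 → not met
2. stability assessment 372 days ago vs limit 270 → not met
3. emergency instruction placard present → met
4. protection-and-indemnity coverage $950,000 < $975,000 → not met
5. crew with marine safety training 3 < 9 → not met
6. certificate of documentation present → met
7. condition 'carries more than 16 crew' holds; crew injury coverage $250,000 < $325,000 → not met
Not met: 1, 2, 4, 5, 7

1, 2, 4, 5, 7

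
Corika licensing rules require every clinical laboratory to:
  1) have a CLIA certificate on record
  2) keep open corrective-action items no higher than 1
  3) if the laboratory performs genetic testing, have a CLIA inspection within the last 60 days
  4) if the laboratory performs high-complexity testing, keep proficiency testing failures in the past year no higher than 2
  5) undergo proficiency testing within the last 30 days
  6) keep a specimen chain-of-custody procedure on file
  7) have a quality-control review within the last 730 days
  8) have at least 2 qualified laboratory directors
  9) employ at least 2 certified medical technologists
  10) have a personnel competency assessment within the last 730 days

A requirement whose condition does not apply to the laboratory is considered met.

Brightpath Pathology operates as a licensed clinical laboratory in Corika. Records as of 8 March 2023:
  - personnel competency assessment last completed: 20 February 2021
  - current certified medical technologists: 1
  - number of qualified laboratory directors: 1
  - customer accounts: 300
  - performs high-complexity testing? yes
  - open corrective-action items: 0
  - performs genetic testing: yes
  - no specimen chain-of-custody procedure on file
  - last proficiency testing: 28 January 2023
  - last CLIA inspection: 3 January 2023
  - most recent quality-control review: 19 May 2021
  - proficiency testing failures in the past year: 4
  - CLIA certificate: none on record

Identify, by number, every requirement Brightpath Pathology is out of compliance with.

1. CLIA certificate absent → not met
2. open corrective-action items 0 ≤ 1 → met
3. condition 'performs genetic testing' holds; CLIA inspection 64 days ago vs limit 60 → not met
4. condition 'performs high-complexity testing' holds; proficiency testing failures in the past year 4 > 2 → not met
5. proficiency testing 39 days ago vs limit 30 → not met
6. specimen chain-of-custody procedure absent → not met
7. quality-control review 658 days ago vs limit 730 → met
8. qualified laboratory directors 1 < 2 → not met
9. certified medical technologists 1 < 2 → not met
10. personnel competency assessment 746 days ago vs limit 730 → not met
Not met: 1, 3, 4, 5, 6, 8, 9, 10

1, 3, 4, 5, 6, 8, 9, 10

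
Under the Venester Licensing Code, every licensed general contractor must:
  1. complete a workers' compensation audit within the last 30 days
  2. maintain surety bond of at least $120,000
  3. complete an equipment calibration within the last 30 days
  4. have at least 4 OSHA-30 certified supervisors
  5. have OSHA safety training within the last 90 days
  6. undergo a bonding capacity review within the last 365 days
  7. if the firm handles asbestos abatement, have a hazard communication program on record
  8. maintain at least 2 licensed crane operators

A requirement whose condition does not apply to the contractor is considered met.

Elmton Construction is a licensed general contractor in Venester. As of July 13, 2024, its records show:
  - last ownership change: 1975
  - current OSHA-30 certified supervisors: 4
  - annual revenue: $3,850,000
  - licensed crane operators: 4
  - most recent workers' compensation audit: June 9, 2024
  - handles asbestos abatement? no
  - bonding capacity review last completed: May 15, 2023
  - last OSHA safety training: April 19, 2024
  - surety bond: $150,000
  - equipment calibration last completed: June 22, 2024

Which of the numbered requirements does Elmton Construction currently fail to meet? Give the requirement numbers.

1, 6

1. workers' compensation audit 34 days ago vs limit 30 → not met
2. surety bond $150,000 ≥ $120,000 → met
3. equipment calibration 21 days ago vs limit 30 → met
4. OSHA-30 certified supervisors 4 ≥ 4 → met
5. OSHA safety training 85 days ago vs limit 90 → met
6. bonding capacity review 425 days ago vs limit 365 → not met
7. condition 'handles asbestos abatement' does not hold → requirement n/a → met
8. licensed crane operators 4 ≥ 2 → met
Not met: 1, 6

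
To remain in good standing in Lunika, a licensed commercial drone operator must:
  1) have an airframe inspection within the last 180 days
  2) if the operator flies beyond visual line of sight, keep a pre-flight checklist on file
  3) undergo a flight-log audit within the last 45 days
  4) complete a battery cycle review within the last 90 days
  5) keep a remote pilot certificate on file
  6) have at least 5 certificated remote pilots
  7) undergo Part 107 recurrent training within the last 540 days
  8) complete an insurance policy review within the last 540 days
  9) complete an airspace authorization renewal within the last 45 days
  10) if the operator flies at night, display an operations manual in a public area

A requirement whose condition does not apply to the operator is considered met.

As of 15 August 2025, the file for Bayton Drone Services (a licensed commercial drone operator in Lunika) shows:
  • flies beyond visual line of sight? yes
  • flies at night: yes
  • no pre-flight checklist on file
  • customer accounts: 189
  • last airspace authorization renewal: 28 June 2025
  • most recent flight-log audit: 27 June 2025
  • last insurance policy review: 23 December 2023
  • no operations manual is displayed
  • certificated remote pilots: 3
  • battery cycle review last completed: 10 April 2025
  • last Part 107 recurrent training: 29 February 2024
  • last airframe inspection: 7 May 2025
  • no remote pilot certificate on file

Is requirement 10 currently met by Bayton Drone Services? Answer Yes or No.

No

10. condition 'flies at night' holds; operations manual absent → not met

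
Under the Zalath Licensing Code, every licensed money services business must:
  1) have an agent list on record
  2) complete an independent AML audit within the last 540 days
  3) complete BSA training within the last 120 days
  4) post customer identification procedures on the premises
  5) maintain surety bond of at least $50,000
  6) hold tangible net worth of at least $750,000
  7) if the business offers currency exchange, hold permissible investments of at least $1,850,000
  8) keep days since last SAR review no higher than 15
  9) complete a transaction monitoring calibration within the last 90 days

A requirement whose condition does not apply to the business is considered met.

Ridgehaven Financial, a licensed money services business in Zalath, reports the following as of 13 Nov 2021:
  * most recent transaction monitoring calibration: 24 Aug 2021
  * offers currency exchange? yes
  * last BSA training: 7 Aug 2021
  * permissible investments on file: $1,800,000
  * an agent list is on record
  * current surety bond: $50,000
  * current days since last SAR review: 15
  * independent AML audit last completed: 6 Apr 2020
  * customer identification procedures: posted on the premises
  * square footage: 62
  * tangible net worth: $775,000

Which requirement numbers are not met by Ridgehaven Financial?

1. agent list present → met
2. independent AML audit 586 days ago vs limit 540 → not met
3. BSA training 98 days ago vs limit 120 → met
4. customer identification procedures present → met
5. surety bond $50,000 ≥ $50,000 → met
6. tangible net worth $775,000 ≥ $750,000 → met
7. condition 'offers currency exchange' holds; permissible investments $1,800,000 < $1,850,000 → not met
8. days since last SAR review 15 ≤ 15 → met
9. transaction monitoring calibration 81 days ago vs limit 90 → met
Not met: 2, 7

2, 7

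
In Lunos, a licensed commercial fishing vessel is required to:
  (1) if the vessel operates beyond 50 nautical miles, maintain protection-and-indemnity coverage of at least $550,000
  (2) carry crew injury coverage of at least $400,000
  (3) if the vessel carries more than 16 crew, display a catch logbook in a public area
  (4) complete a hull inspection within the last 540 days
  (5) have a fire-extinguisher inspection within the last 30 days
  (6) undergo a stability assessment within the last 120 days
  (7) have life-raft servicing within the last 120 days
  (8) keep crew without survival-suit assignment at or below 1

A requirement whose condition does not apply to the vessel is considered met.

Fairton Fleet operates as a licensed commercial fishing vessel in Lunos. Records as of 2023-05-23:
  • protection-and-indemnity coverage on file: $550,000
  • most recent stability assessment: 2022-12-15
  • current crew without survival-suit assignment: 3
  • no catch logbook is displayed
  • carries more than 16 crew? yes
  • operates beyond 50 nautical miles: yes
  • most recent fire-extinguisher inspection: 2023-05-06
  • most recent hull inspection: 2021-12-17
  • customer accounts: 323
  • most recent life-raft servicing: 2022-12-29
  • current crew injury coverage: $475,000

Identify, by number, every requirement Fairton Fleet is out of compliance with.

1. condition 'operates beyond 50 nautical miles' holds; protection-and-indemnity coverage $550,000 ≥ $550,000 → met
2. crew injury coverage $475,000 ≥ $400,000 → met
3. condition 'carries more than 16 crew' holds; catch logbook absent → not met
4. hull inspection 522 days ago vs limit 540 → met
5. fire-extinguisher inspection 17 days ago vs limit 30 → met
6. stability assessment 159 days ago vs limit 120 → not met
7. life-raft servicing 145 days ago vs limit 120 → not met
8. crew without survival-suit assignment 3 > 1 → not met
Not met: 3, 6, 7, 8

3, 6, 7, 8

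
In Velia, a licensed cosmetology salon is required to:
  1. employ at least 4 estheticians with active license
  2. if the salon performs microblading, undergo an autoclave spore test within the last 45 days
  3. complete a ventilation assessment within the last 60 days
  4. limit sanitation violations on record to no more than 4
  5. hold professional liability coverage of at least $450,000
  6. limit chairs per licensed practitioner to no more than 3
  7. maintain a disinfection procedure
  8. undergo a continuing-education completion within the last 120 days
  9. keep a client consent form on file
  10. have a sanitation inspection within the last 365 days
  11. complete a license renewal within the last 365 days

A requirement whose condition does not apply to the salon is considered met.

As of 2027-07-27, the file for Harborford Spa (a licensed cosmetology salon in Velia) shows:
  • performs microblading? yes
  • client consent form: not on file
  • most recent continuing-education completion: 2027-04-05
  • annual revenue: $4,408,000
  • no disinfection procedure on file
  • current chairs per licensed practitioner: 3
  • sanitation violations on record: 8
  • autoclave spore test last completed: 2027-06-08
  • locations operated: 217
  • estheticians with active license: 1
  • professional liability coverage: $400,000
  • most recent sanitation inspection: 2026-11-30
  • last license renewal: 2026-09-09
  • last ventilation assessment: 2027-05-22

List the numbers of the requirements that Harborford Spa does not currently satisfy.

1, 2, 3, 4, 5, 7, 9

1. estheticians with active license 1 < 4 → not met
2. condition 'performs microblading' holds; autoclave spore test 49 days ago vs limit 45 → not met
3. ventilation assessment 66 days ago vs limit 60 → not met
4. sanitation violations on record 8 > 4 → not met
5. professional liability coverage $400,000 < $450,000 → not met
6. chairs per licensed practitioner 3 ≤ 3 → met
7. disinfection procedure absent → not met
8. continuing-education completion 113 days ago vs limit 120 → met
9. client consent form absent → not met
10. sanitation inspection 239 days ago vs limit 365 → met
11. license renewal 321 days ago vs limit 365 → met
Not met: 1, 2, 3, 4, 5, 7, 9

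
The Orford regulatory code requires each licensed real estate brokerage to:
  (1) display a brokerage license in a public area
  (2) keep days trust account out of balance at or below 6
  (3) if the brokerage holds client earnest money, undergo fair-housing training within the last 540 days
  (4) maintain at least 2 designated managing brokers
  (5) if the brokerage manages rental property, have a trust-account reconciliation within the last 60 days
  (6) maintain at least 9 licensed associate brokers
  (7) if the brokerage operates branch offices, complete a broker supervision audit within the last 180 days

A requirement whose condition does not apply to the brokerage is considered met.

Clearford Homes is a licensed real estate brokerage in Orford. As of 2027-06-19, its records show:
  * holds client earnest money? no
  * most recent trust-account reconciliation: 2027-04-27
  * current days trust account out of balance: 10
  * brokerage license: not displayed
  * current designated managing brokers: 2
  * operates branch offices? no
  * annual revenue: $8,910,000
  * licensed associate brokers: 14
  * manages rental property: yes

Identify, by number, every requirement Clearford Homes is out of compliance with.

1, 2

1. brokerage license absent → not met
2. days trust account out of balance 10 > 6 → not met
3. condition 'holds client earnest money' does not hold → requirement n/a → met
4. designated managing brokers 2 ≥ 2 → met
5. condition 'manages rental property' holds; trust-account reconciliation 53 days ago vs limit 60 → met
6. licensed associate brokers 14 ≥ 9 → met
7. condition 'operates branch offices' does not hold → requirement n/a → met
Not met: 1, 2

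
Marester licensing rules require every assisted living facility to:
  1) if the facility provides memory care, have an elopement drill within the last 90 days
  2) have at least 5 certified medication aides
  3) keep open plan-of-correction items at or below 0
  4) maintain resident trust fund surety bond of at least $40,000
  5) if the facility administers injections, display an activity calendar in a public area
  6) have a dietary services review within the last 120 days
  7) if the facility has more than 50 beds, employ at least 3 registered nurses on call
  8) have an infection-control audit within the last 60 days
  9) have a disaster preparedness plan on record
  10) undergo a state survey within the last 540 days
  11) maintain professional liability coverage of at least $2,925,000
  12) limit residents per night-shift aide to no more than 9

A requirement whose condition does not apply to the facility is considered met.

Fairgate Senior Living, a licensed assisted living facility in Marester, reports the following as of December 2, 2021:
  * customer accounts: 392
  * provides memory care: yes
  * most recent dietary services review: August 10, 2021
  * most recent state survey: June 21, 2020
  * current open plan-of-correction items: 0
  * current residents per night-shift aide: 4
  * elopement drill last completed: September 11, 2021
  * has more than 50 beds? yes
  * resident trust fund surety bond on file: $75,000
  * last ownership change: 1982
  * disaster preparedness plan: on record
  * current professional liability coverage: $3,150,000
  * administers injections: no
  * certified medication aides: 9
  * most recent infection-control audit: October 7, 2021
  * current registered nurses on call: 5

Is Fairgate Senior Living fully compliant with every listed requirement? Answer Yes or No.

1. condition 'provides memory care' holds; elopement drill 82 days ago vs limit 90 → met
2. certified medication aides 9 ≥ 5 → met
3. open plan-of-correction items 0 ≤ 0 → met
4. resident trust fund surety bond $75,000 ≥ $40,000 → met
5. condition 'administers injections' does not hold → requirement n/a → met
6. dietary services review 114 days ago vs limit 120 → met
7. condition 'has more than 50 beds' holds; registered nurses on call 5 ≥ 3 → met
8. infection-control audit 56 days ago vs limit 60 → met
9. disaster preparedness plan present → met
10. state survey 529 days ago vs limit 540 → met
11. professional liability coverage $3,150,000 ≥ $2,925,000 → met
12. residents per night-shift aide 4 ≤ 9 → met
All met.

Yes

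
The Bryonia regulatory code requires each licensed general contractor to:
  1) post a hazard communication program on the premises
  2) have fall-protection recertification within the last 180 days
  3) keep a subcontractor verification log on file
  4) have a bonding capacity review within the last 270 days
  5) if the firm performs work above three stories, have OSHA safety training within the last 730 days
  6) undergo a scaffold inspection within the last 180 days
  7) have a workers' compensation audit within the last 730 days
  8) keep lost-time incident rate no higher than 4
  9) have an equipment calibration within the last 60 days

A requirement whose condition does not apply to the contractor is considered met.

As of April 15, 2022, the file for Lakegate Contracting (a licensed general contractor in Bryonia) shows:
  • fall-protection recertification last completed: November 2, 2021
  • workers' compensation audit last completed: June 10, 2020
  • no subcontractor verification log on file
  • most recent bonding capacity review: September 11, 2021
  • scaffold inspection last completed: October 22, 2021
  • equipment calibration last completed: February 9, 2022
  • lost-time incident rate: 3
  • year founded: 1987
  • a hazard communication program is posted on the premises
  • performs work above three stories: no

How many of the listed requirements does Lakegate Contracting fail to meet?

2

1. hazard communication program present → met
2. fall-protection recertification 164 days ago vs limit 180 → met
3. subcontractor verification log absent → not met
4. bonding capacity review 216 days ago vs limit 270 → met
5. condition 'performs work above three stories' does not hold → requirement n/a → met
6. scaffold inspection 175 days ago vs limit 180 → met
7. workers' compensation audit 674 days ago vs limit 730 → met
8. lost-time incident rate 3 ≤ 4 → met
9. equipment calibration 65 days ago vs limit 60 → not met
Not met: 2 of 9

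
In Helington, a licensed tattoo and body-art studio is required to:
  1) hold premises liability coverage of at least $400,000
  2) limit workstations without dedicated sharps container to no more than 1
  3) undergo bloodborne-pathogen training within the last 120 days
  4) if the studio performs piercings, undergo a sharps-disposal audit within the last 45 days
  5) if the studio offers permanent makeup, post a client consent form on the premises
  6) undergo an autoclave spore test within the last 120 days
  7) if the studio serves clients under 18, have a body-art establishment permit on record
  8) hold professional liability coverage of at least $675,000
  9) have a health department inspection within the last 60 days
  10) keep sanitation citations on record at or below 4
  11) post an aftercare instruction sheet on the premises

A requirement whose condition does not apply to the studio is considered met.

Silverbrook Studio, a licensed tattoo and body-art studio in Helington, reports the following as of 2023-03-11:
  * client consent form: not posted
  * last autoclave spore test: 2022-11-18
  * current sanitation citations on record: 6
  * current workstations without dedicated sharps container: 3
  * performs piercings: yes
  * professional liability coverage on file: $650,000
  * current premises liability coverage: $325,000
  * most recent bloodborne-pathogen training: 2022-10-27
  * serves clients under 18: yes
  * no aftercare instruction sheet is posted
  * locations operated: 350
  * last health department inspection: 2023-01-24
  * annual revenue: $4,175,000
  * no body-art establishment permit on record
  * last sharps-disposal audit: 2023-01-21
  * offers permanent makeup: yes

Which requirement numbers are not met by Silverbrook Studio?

1, 2, 3, 4, 5, 7, 8, 10, 11

1. premises liability coverage $325,000 < $400,000 → not met
2. workstations without dedicated sharps container 3 > 1 → not met
3. bloodborne-pathogen training 135 days ago vs limit 120 → not met
4. condition 'performs piercings' holds; sharps-disposal audit 49 days ago vs limit 45 → not met
5. condition 'offers permanent makeup' holds; client consent form absent → not met
6. autoclave spore test 113 days ago vs limit 120 → met
7. condition 'serves clients under 18' holds; body-art establishment permit absent → not met
8. professional liability coverage $650,000 < $675,000 → not met
9. health department inspection 46 days ago vs limit 60 → met
10. sanitation citations on record 6 > 4 → not met
11. aftercare instruction sheet absent → not met
Not met: 1, 2, 3, 4, 5, 7, 8, 10, 11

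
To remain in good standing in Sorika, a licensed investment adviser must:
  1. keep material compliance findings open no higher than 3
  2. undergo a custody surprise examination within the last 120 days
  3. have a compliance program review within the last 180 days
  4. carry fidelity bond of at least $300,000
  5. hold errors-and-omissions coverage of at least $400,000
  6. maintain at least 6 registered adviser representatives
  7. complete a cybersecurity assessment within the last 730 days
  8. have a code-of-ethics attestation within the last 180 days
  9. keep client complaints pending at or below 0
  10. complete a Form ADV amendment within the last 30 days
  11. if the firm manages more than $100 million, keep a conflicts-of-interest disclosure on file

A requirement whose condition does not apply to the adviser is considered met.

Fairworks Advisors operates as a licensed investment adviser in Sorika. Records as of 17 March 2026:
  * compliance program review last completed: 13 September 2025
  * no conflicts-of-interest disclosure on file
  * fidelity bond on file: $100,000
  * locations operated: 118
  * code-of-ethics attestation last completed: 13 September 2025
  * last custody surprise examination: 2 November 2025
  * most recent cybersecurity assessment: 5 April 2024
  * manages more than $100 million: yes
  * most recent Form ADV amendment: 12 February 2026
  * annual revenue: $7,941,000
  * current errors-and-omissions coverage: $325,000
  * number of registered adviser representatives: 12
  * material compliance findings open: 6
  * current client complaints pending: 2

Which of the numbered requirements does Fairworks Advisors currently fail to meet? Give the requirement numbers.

1, 2, 3, 4, 5, 8, 9, 10, 11

1. material compliance findings open 6 > 3 → not met
2. custody surprise examination 135 days ago vs limit 120 → not met
3. compliance program review 185 days ago vs limit 180 → not met
4. fidelity bond $100,000 < $300,000 → not met
5. errors-and-omissions coverage $325,000 < $400,000 → not met
6. registered adviser representatives 12 ≥ 6 → met
7. cybersecurity assessment 711 days ago vs limit 730 → met
8. code-of-ethics attestation 185 days ago vs limit 180 → not met
9. client complaints pending 2 > 0 → not met
10. Form ADV amendment 33 days ago vs limit 30 → not met
11. condition 'manages more than $100 million' holds; conflicts-of-interest disclosure absent → not met
Not met: 1, 2, 3, 4, 5, 8, 9, 10, 11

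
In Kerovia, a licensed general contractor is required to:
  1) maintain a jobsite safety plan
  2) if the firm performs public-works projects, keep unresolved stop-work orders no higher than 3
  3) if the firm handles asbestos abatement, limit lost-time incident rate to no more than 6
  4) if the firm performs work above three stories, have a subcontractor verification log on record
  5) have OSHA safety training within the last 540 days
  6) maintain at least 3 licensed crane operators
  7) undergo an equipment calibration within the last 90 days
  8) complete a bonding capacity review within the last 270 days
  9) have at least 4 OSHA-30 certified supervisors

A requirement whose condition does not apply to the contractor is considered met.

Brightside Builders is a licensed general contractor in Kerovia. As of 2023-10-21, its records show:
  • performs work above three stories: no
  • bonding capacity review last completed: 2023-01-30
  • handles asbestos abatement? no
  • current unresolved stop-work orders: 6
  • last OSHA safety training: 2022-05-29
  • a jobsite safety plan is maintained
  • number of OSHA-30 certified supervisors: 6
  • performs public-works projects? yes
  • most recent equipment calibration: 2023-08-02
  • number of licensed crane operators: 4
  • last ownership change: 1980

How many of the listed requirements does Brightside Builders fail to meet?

1. jobsite safety plan present → met
2. condition 'performs public-works projects' holds; unresolved stop-work orders 6 > 3 → not met
3. condition 'handles asbestos abatement' does not hold → requirement n/a → met
4. condition 'performs work above three stories' does not hold → requirement n/a → met
5. OSHA safety training 510 days ago vs limit 540 → met
6. licensed crane operators 4 ≥ 3 → met
7. equipment calibration 80 days ago vs limit 90 → met
8. bonding capacity review 264 days ago vs limit 270 → met
9. OSHA-30 certified supervisors 6 ≥ 4 → met
Not met: 1 of 9

1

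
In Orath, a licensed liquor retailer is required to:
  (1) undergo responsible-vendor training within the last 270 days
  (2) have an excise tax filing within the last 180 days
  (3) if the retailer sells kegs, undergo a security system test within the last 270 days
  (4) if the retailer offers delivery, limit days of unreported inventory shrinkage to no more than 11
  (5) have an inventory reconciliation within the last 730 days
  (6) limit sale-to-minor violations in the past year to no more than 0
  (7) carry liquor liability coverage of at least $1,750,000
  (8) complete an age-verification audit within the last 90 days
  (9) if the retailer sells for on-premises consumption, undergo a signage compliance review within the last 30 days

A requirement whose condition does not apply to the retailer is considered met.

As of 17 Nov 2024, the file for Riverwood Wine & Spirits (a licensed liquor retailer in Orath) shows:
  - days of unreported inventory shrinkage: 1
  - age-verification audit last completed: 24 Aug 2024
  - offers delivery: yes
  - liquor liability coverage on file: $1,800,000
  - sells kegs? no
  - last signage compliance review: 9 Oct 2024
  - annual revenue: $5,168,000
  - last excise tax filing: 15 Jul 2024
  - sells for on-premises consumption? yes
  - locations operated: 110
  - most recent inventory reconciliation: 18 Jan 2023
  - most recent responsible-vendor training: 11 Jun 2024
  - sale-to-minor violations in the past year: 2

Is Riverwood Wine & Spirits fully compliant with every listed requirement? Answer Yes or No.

No

1. responsible-vendor training 159 days ago vs limit 270 → met
2. excise tax filing 125 days ago vs limit 180 → met
3. condition 'sells kegs' does not hold → requirement n/a → met
4. condition 'offers delivery' holds; days of unreported inventory shrinkage 1 ≤ 11 → met
5. inventory reconciliation 669 days ago vs limit 730 → met
6. sale-to-minor violations in the past year 2 > 0 → not met
7. liquor liability coverage $1,800,000 ≥ $1,750,000 → met
8. age-verification audit 85 days ago vs limit 90 → met
9. condition 'sells for on-premises consumption' holds; signage compliance review 39 days ago vs limit 30 → not met
Not met: 6, 9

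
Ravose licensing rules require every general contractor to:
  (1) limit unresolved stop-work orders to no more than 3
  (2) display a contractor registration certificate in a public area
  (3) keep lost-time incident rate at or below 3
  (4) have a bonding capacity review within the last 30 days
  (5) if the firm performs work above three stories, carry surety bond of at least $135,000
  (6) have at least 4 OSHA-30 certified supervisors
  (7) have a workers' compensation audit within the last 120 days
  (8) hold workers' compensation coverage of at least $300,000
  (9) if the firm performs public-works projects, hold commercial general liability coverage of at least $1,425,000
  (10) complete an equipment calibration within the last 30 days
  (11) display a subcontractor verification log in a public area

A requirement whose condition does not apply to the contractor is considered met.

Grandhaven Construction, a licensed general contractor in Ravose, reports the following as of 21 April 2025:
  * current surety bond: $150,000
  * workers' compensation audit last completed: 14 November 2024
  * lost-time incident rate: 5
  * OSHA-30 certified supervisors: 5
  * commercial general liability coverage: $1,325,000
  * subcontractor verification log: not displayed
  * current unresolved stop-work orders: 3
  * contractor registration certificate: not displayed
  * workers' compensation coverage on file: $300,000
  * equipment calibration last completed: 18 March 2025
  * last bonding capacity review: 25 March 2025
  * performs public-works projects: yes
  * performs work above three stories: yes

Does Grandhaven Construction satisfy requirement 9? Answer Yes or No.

9. condition 'performs public-works projects' holds; commercial general liability coverage $1,325,000 < $1,425,000 → not met

No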